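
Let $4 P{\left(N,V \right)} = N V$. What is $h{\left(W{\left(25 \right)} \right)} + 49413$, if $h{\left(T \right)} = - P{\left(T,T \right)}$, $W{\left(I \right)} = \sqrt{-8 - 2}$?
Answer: $\frac{98831}{2} \approx 49416.0$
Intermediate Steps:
$W{\left(I \right)} = i \sqrt{10}$ ($W{\left(I \right)} = \sqrt{-10} = i \sqrt{10}$)
$P{\left(N,V \right)} = \frac{N V}{4}$
$h{\left(T \right)} = - \frac{T^{2}}{4}$ ($h{\left(T \right)} = - \frac{T T}{4} = - \frac{T^{2}}{4}$)
$h{\left(W{\left(25 \right)} \right)} + 49413 = - \frac{\left(i \sqrt{10}\right)^{2}}{4} + 49413 = \left(- \frac{1}{4}\right) \left(-10\right) + 49413 = \frac{5}{2} + 49413 = \frac{98831}{2}$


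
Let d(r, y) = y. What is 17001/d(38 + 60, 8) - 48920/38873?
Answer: 660488513/310984 ≈ 2123.9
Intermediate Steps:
17001/d(38 + 60, 8) - 48920/38873 = 17001/8 - 48920/38873 = 660488513/310984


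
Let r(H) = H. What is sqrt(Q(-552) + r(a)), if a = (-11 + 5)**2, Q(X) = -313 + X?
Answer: I*sqrt(829) ≈ 28.792*I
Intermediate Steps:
a = 36 (a = (-6)**2 = 36)
sqrt(Q(-552) + r(a)) = sqrt((-313 - 552) + 36) = sqrt(-865 + 36) = sqrt(-829) = I*sqrt(829)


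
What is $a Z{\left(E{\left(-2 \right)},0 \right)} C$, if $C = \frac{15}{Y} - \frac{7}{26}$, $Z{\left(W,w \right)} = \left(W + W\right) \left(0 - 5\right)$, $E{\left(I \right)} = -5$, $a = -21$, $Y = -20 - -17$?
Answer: $\frac{71925}{13} \approx 5532.7$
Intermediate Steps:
$Y = -3$ ($Y = -20 + 17 = -3$)
$Z{\left(W,w \right)} = - 10 W$ ($Z{\left(W,w \right)} = 2 W \left(-5\right) = - 10 W$)
$C = - \frac{137}{26}$ ($C = \frac{15}{-3} - \frac{7}{26} = 15 \left(- \frac{1}{3}\right) - \frac{7}{26} = -5 - \frac{7}{26} = - \frac{137}{26} \approx -5.2692$)
$a Z{\left(E{\left(-2 \right)},0 \right)} C = - 21 \left(\left(-10\right) \left(-5\right)\right) \left(- \frac{137}{26}\right) = \left(-21\right) 50 \left(- \frac{137}{26}\right) = \left(-1050\right) \left(- \frac{137}{26}\right) = \frac{71925}{13}$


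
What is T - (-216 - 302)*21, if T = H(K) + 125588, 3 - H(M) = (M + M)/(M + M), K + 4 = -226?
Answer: 136468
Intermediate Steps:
K = -230 (K = -4 - 226 = -230)
H(M) = 2 (H(M) = 3 - (M + M)/(M + M) = 3 - 2*M/(2*M) = 3 - 2*M*1/(2*M) = 3 - 1*1 = 3 - 1 = 2)
T = 125590 (T = 2 + 125588 = 125590)
T - (-216 - 302)*21 = 125590 - (-216 - 302)*21 = 125590 - (-518)*21 = 125590 - 1*(-10878) = 125590 + 10878 = 136468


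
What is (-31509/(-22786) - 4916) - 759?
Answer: -129279041/22786 ≈ -5673.6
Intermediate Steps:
(-31509/(-22786) - 4916) - 759 = (-31509*(-1/22786) - 4916) - 759 = (31509/22786 - 4916) - 759 = -111984467/22786 - 759 = -129279041/22786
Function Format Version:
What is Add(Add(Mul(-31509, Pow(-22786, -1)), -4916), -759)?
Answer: Rational(-129279041, 22786) ≈ -5673.6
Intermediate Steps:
Add(Add(Mul(-31509, Pow(-22786, -1)), -4916), -759) = Add(Add(Mul(-31509, Rational(-1, 22786)), -4916), -759) = Add(Add(Rational(31509, 22786), -4916), -759) = Add(Rational(-111984467, 22786), -759) = Rational(-129279041, 22786)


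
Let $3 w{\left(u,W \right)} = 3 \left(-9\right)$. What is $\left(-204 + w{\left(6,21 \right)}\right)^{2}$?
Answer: $45369$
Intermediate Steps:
$w{\left(u,W \right)} = -9$ ($w{\left(u,W \right)} = \frac{3 \left(-9\right)}{3} = \frac{1}{3} \left(-27\right) = -9$)
$\left(-204 + w{\left(6,21 \right)}\right)^{2} = \left(-204 - 9\right)^{2} = \left(-213\right)^{2} = 45369$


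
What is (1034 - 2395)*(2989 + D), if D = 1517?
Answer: -6132666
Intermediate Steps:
(1034 - 2395)*(2989 + D) = (1034 - 2395)*(2989 + 1517) = -1361*4506 = -6132666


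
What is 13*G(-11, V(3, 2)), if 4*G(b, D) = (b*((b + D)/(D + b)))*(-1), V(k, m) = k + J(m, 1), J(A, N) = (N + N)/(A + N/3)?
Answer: 143/4 ≈ 35.750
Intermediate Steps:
J(A, N) = 2*N/(A + N/3) (J(A, N) = (2*N)/(A + N*(1/3)) = (2*N)/(A + N/3) = 2*N/(A + N/3))
V(k, m) = k + 6/(1 + 3*m) (V(k, m) = k + 6*1/(1 + 3*m) = k + 6/(1 + 3*m))
G(b, D) = -b/4 (G(b, D) = ((b*((b + D)/(D + b)))*(-1))/4 = ((b*((D + b)/(D + b)))*(-1))/4 = ((b*1)*(-1))/4 = (b*(-1))/4 = (-b)/4 = -b/4)
13*G(-11, V(3, 2)) = 13*(-1/4*(-11)) = 13*(11/4) = 143/4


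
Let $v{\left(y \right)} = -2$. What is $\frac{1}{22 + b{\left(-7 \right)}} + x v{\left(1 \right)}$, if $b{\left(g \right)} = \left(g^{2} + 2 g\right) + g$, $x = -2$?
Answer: $\frac{201}{50} \approx 4.02$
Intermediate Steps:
$b{\left(g \right)} = g^{2} + 3 g$
$\frac{1}{22 + b{\left(-7 \right)}} + x v{\left(1 \right)} = \frac{1}{22 - 7 \left(3 - 7\right)} - -4 = \frac{1}{22 - -28} + 4 = \frac{1}{22 + 28} + 4 = \frac{1}{50} + 4 = \frac{201}{50}$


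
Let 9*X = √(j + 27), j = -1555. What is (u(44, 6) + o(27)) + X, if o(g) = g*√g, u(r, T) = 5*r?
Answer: 220 + 81*√3 + 2*I*√382/9 ≈ 360.3 + 4.3433*I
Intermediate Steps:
o(g) = g^(3/2)
X = 2*I*√382/9 (X = √(-1555 + 27)/9 = √(-1528)/9 = (2*I*√382)/9 = 2*I*√382/9 ≈ 4.3433*I)
(u(44, 6) + o(27)) + X = (5*44 + 27^(3/2)) + 2*I*√382/9 = (220 + 81*√3) + 2*I*√382/9 = 220 + 81*√3 + 2*I*√382/9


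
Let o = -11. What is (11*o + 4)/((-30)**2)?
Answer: -13/100 ≈ -0.13000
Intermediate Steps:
(11*o + 4)/((-30)**2) = (11*(-11) + 4)/((-30)**2) = (-121 + 4)/900 = -117*1/900 = -13/100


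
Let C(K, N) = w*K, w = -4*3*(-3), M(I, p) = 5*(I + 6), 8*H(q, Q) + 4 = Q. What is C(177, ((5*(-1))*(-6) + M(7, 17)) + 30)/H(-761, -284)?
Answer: -177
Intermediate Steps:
H(q, Q) = -½ + Q/8
M(I, p) = 30 + 5*I (M(I, p) = 5*(6 + I) = 30 + 5*I)
w = 36 (w = -12*(-3) = 36)
C(K, N) = 36*K
C(177, ((5*(-1))*(-6) + M(7, 17)) + 30)/H(-761, -284) = (36*177)/(-½ + (⅛)*(-284)) = 6372/(-½ - 71/2) = 6372/(-36) = 6372*(-1/36) = -177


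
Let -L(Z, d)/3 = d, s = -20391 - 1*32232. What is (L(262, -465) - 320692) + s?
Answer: -371920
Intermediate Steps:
s = -52623 (s = -20391 - 32232 = -52623)
L(Z, d) = -3*d
(L(262, -465) - 320692) + s = (-3*(-465) - 320692) - 52623 = (1395 - 320692) - 52623 = -319297 - 52623 = -371920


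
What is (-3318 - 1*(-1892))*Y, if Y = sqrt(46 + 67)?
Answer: -1426*sqrt(113) ≈ -15159.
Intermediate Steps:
Y = sqrt(113) ≈ 10.630
(-3318 - 1*(-1892))*Y = (-3318 - 1*(-1892))*sqrt(113) = (-3318 + 1892)*sqrt(113) = -1426*sqrt(113)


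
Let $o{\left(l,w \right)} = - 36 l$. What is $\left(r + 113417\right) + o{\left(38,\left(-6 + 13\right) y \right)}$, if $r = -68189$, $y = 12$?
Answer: $43860$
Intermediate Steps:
$\left(r + 113417\right) + o{\left(38,\left(-6 + 13\right) y \right)} = \left(-68189 + 113417\right) - 1368 = 45228 - 1368 = 43860$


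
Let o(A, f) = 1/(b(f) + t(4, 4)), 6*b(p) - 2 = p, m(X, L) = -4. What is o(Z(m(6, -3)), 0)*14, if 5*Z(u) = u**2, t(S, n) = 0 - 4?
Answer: -42/11 ≈ -3.8182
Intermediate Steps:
t(S, n) = -4
b(p) = 1/3 + p/6
Z(u) = u**2/5
o(A, f) = 1/(-11/3 + f/6) (o(A, f) = 1/((1/3 + f/6) - 4) = 1/(-11/3 + f/6))
o(Z(m(6, -3)), 0)*14 = (6/(-22 + 0))*14 = (6/(-22))*14 = (6*(-1/22))*14 = -3/11*14 = -42/11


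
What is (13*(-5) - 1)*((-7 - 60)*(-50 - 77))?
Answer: -561594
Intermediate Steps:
(13*(-5) - 1)*((-7 - 60)*(-50 - 77)) = (-65 - 1)*(-67*(-127)) = -66*8509 = -561594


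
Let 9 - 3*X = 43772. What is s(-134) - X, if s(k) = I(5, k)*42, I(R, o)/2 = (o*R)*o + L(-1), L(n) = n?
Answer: 22668071/3 ≈ 7.5560e+6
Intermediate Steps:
X = -43763/3 (X = 3 - ⅓*43772 = 3 - 43772/3 = -43763/3 ≈ -14588.)
I(R, o) = -2 + 2*R*o² (I(R, o) = 2*((o*R)*o - 1) = 2*((R*o)*o - 1) = 2*(R*o² - 1) = 2*(-1 + R*o²) = -2 + 2*R*o²)
s(k) = -84 + 420*k² (s(k) = (-2 + 2*5*k²)*42 = (-2 + 10*k²)*42 = -84 + 420*k²)
s(-134) - X = (-84 + 420*(-134)²) - 1*(-43763/3) = (-84 + 420*17956) + 43763/3 = (-84 + 7541520) + 43763/3 = 7541436 + 43763/3 = 22668071/3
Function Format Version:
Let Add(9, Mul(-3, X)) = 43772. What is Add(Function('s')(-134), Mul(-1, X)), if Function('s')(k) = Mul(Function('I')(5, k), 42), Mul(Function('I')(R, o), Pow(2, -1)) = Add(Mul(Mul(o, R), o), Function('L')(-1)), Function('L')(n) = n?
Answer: Rational(22668071, 3) ≈ 7.5560e+6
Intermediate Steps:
X = Rational(-43763, 3) (X = Add(3, Mul(Rational(-1, 3), 43772)) = Add(3, Rational(-43772, 3)) = Rational(-43763, 3) ≈ -14588.)
Function('I')(R, o) = Add(-2, Mul(2, R, Pow(o, 2))) (Function('I')(R, o) = Mul(2, Add(Mul(Mul(o, R), o), -1)) = Mul(2, Add(Mul(Mul(R, o), o), -1)) = Mul(2, Add(Mul(R, Pow(o, 2)), -1)) = Mul(2, Add(-1, Mul(R, Pow(o, 2)))) = Add(-2, Mul(2, R, Pow(o, 2))))
Function('s')(k) = Add(-84, Mul(420, Pow(k, 2))) (Function('s')(k) = Mul(Add(-2, Mul(2, 5, Pow(k, 2))), 42) = Mul(Add(-2, Mul(10, Pow(k, 2))), 42) = Add(-84, Mul(420, Pow(k, 2))))
Add(Function('s')(-134), Mul(-1, X)) = Add(Add(-84, Mul(420, Pow(-134, 2))), Mul(-1, Rational(-43763, 3))) = Add(Add(-84, Mul(420, 17956)), Rational(43763, 3)) = Add(Add(-84, 7541520), Rational(43763, 3)) = Add(7541436, Rational(43763, 3)) = Rational(22668071, 3)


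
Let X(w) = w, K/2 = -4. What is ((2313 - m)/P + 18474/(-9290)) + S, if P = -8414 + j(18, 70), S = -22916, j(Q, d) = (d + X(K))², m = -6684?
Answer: -97307366311/4245530 ≈ -22920.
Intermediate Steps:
K = -8 (K = 2*(-4) = -8)
j(Q, d) = (-8 + d)² (j(Q, d) = (d - 8)² = (-8 + d)²)
P = -4570 (P = -8414 + (-8 + 70)² = -8414 + 62² = -8414 + 3844 = -4570)
((2313 - m)/P + 18474/(-9290)) + S = ((2313 - 1*(-6684))/(-4570) + 18474/(-9290)) - 22916 = ((2313 + 6684)*(-1/4570) + 18474*(-1/9290)) - 22916 = (8997*(-1/4570) - 9237/4645) - 22916 = (-8997/4570 - 9237/4645) - 22916 = -16800831/4245530 - 22916 = -97307366311/4245530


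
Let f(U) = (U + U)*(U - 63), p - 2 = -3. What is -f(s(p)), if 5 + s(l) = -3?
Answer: -1136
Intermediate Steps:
p = -1 (p = 2 - 3 = -1)
s(l) = -8 (s(l) = -5 - 3 = -8)
f(U) = 2*U*(-63 + U) (f(U) = (2*U)*(-63 + U) = 2*U*(-63 + U))
-f(s(p)) = -2*(-8)*(-63 - 8) = -2*(-8)*(-71) = -1*1136 = -1136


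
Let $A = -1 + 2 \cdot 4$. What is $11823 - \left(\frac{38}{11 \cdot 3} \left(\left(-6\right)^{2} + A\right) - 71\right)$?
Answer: $\frac{390868}{33} \approx 11844.0$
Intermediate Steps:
$A = 7$ ($A = -1 + 8 = 7$)
$11823 - \left(\frac{38}{11 \cdot 3} \left(\left(-6\right)^{2} + A\right) - 71\right) = 11823 - \left(\frac{38}{11 \cdot 3} \left(\left(-6\right)^{2} + 7\right) - 71\right) = 11823 - \left(\frac{38}{33} \left(36 + 7\right) - 71\right) = 11823 - \left(38 \cdot \frac{1}{33} \cdot 43 - 71\right) = 11823 - \left(\frac{38}{33} \cdot 43 - 71\right) = 11823 - \left(\frac{1634}{33} - 71\right) = 11823 - - \frac{709}{33} = 11823 + \frac{709}{33} = \frac{390868}{33}$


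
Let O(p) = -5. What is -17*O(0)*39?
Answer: 3315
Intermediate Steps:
-17*O(0)*39 = -17*(-5)*39 = 85*39 = 3315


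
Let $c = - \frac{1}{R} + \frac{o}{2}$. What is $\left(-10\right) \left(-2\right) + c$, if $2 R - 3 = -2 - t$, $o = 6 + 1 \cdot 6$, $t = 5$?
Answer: $\frac{53}{2} \approx 26.5$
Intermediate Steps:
$o = 12$ ($o = 6 + 6 = 12$)
$R = -2$ ($R = \frac{3}{2} + \frac{-2 - 5}{2} = \frac{3}{2} + \frac{1}{2} \left(-7\right) = \frac{3}{2} - \frac{7}{2} = -2$)
$c = \frac{13}{2}$ ($c = - \frac{1}{-2} + \frac{12}{2} = \left(-1\right) \left(- \frac{1}{2}\right) + 12 \cdot \frac{1}{2} = \frac{1}{2} + 6 = \frac{13}{2} \approx 6.5$)
$\left(-10\right) \left(-2\right) + c = \left(-10\right) \left(-2\right) + \frac{13}{2} = 20 + \frac{13}{2} = \frac{53}{2}$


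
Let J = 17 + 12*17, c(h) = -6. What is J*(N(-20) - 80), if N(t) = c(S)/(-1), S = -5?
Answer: -16354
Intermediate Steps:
N(t) = 6 (N(t) = -6/(-1) = -6*(-1) = 6)
J = 221 (J = 17 + 204 = 221)
J*(N(-20) - 80) = 221*(6 - 80) = 221*(-74) = -16354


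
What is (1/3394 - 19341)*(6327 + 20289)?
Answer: -873581741724/1697 ≈ -5.1478e+8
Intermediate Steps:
(1/3394 - 19341)*(6327 + 20289) = (1/3394 - 19341)*26616 = -65643353/3394*26616 = -873581741724/1697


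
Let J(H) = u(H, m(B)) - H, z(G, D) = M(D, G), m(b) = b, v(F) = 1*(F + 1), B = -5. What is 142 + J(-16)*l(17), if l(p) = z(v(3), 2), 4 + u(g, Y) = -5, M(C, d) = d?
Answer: 170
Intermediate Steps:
v(F) = 1 + F (v(F) = 1*(1 + F) = 1 + F)
u(g, Y) = -9 (u(g, Y) = -4 - 5 = -9)
z(G, D) = G
l(p) = 4 (l(p) = 1 + 3 = 4)
J(H) = -9 - H
142 + J(-16)*l(17) = 142 + (-9 - 1*(-16))*4 = 142 + (-9 + 16)*4 = 142 + 7*4 = 142 + 28 = 170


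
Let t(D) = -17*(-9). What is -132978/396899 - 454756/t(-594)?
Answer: -286983382/96543 ≈ -2972.6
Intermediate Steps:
t(D) = 153
-132978/396899 - 454756/t(-594) = -132978/396899 - 454756/153 = -132978*1/396899 - 454756*1/153 = -3594/10727 - 454756/153 = -286983382/96543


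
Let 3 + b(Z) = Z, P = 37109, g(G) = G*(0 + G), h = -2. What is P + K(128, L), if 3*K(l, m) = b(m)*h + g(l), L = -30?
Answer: 127777/3 ≈ 42592.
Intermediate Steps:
g(G) = G**2 (g(G) = G*G = G**2)
b(Z) = -3 + Z
K(l, m) = 2 - 2*m/3 + l**2/3 (K(l, m) = ((-3 + m)*(-2) + l**2)/3 = ((6 - 2*m) + l**2)/3 = (6 + l**2 - 2*m)/3 = 2 - 2*m/3 + l**2/3)
P + K(128, L) = 37109 + (2 - 2/3*(-30) + (1/3)*128**2) = 37109 + (2 + 20 + (1/3)*16384) = 37109 + (2 + 20 + 16384/3) = 37109 + 16450/3 = 127777/3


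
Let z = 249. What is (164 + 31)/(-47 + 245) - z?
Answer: -16369/66 ≈ -248.02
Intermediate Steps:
(164 + 31)/(-47 + 245) - z = (164 + 31)/(-47 + 245) - 1*249 = 195/198 - 249 = 195*(1/198) - 249 = 65/66 - 249 = -16369/66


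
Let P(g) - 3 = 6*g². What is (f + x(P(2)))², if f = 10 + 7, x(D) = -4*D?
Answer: 8281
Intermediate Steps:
P(g) = 3 + 6*g²
f = 17
(f + x(P(2)))² = (17 - 4*(3 + 6*2²))² = (17 - 4*(3 + 6*4))² = (17 - 4*(3 + 24))² = (17 - 4*27)² = (17 - 108)² = (-91)² = 8281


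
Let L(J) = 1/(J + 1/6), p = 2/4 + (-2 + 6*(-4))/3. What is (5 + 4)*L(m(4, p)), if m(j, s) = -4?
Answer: -54/23 ≈ -2.3478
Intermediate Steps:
p = -49/6 (p = 2*(1/4) + (-2 - 24)*(1/3) = 1/2 - 26*1/3 = 1/2 - 26/3 = -49/6 ≈ -8.1667)
L(J) = 1/(1/6 + J) (L(J) = 1/(J + 1/6) = 1/(1/6 + J))
(5 + 4)*L(m(4, p)) = (5 + 4)*(6/(1 + 6*(-4))) = 9*(6/(1 - 24)) = 9*(6/(-23)) = 9*(6*(-1/23)) = 9*(-6/23) = -54/23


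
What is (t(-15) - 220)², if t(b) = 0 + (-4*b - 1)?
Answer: 25921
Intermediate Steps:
t(b) = -1 - 4*b (t(b) = 0 + (-1 - 4*b) = -1 - 4*b)
(t(-15) - 220)² = ((-1 - 4*(-15)) - 220)² = ((-1 + 60) - 220)² = (59 - 220)² = (-161)² = 25921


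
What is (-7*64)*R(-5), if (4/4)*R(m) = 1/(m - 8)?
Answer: 448/13 ≈ 34.462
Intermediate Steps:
R(m) = 1/(-8 + m) (R(m) = 1/(m - 8) = 1/(-8 + m))
(-7*64)*R(-5) = (-7*64)/(-8 - 5) = -448/(-13) = -448*(-1/13) = 448/13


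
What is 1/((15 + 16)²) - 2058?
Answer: -1977737/961 ≈ -2058.0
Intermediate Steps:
1/((15 + 16)²) - 2058 = 1/(31²) - 2058 = 1/961 - 2058 = -1977737/961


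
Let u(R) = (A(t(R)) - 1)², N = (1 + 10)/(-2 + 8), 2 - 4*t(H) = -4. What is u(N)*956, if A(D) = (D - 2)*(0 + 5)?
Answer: 11711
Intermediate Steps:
t(H) = 3/2 (t(H) = ½ - ¼*(-4) = ½ + 1 = 3/2)
A(D) = -10 + 5*D (A(D) = (-2 + D)*5 = -10 + 5*D)
N = 11/6 ≈ 1.8333
u(R) = 49/4 (u(R) = ((-10 + 5*(3/2)) - 1)² = ((-10 + 15/2) - 1)² = (-5/2 - 1)² = (-7/2)² = 49/4)
u(N)*956 = (49/4)*956 = 11711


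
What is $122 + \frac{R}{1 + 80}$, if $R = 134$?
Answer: $\frac{10016}{81} \approx 123.65$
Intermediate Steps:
$122 + \frac{R}{1 + 80} = 122 + \frac{134}{1 + 80} = 122 + \frac{134}{81} = \frac{10016}{81}$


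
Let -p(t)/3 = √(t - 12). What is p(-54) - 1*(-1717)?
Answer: 1717 - 3*I*√66 ≈ 1717.0 - 24.372*I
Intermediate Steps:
p(t) = -3*√(-12 + t) (p(t) = -3*√(t - 12) = -3*√(-12 + t))
p(-54) - 1*(-1717) = -3*√(-12 - 54) - 1*(-1717) = -3*I*√66 + 1717 = 1717 - 3*I*√66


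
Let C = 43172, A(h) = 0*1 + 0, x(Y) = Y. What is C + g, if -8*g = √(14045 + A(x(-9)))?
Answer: 43172 - 53*√5/8 ≈ 43157.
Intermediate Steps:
A(h) = 0 (A(h) = 0 + 0 = 0)
g = -53*√5/8 (g = -√(14045 + 0)/8 = -53*√5/8 ≈ -14.814)
C + g = 43172 - 53*√5/8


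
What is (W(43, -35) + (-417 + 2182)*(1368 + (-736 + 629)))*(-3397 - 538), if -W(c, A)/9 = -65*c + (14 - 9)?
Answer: -8856799625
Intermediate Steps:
W(c, A) = -45 + 585*c (W(c, A) = -9*(-65*c + (14 - 9)) = -9*(-65*c + 5) = -9*(5 - 65*c) = -45 + 585*c)
(W(43, -35) + (-417 + 2182)*(1368 + (-736 + 629)))*(-3397 - 538) = ((-45 + 585*43) + (-417 + 2182)*(1368 + (-736 + 629)))*(-3397 - 538) = ((-45 + 25155) + 1765*(1368 - 107))*(-3935) = (25110 + 1765*1261)*(-3935) = (25110 + 2225665)*(-3935) = 2250775*(-3935) = -8856799625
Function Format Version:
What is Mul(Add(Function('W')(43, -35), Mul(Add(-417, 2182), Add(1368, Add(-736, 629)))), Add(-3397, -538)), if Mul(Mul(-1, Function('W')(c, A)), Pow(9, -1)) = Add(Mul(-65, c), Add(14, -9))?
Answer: -8856799625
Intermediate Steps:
Function('W')(c, A) = Add(-45, Mul(585, c)) (Function('W')(c, A) = Mul(-9, Add(Mul(-65, c), Add(14, -9))) = Mul(-9, Add(Mul(-65, c), 5)) = Mul(-9, Add(5, Mul(-65, c))) = Add(-45, Mul(585, c)))
Mul(Add(Function('W')(43, -35), Mul(Add(-417, 2182), Add(1368, Add(-736, 629)))), Add(-3397, -538)) = Mul(Add(Add(-45, Mul(585, 43)), Mul(Add(-417, 2182), Add(1368, Add(-736, 629)))), Add(-3397, -538)) = Mul(Add(Add(-45, 25155), Mul(1765, Add(1368, -107))), -3935) = Mul(Add(25110, Mul(1765, 1261)), -3935) = Mul(Add(25110, 2225665), -3935) = Mul(2250775, -3935) = -8856799625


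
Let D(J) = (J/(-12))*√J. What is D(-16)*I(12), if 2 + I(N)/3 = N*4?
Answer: 736*I ≈ 736.0*I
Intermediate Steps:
I(N) = -6 + 12*N (I(N) = -6 + 3*(N*4) = -6 + 3*(4*N) = -6 + 12*N)
D(J) = -J^(3/2)/12 (D(J) = (J*(-1/12))*√J = (-J/12)*√J = -J^(3/2)/12)
D(-16)*I(12) = (-(-16)*I/3)*(-6 + 12*12) = (-(-16)*I/3)*(-6 + 144) = (16*I/3)*138 = 736*I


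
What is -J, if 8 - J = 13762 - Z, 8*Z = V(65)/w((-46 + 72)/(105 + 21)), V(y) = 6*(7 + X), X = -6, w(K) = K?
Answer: 715019/52 ≈ 13750.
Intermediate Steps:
V(y) = 6 (V(y) = 6*(7 - 6) = 6*1 = 6)
Z = 189/52 (Z = (6/(((-46 + 72)/(105 + 21))))/8 = (6/((26/126)))/8 = (6/((26*(1/126))))/8 = (6/(13/63))/8 = (6*(63/13))/8 = (1/8)*(378/13) = 189/52 ≈ 3.6346)
J = -715019/52 (J = 8 - (13762 - 1*189/52) = 8 - (13762 - 189/52) = 8 - 1*715435/52 = 8 - 715435/52 = -715019/52 ≈ -13750.)
-J = -1*(-715019/52) = 715019/52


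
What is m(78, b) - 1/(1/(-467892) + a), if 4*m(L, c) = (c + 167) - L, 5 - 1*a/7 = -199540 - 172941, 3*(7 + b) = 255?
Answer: 203737081737793/4879930146332 ≈ 41.750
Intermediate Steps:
b = 78 (b = -7 + (1/3)*255 = -7 + 85 = 78)
a = 2607402 (a = 35 - 7*(-199540 - 172941) = 35 - 7*(-372481) = 35 + 2607367 = 2607402)
m(L, c) = 167/4 - L/4 + c/4 (m(L, c) = ((c + 167) - L)/4 = ((167 + c) - L)/4 = (167 + c - L)/4 = 167/4 - L/4 + c/4)
m(78, b) - 1/(1/(-467892) + a) = (167/4 - 1/4*78 + (1/4)*78) - 1/(1/(-467892) + 2607402) = (167/4 - 39/2 + 39/2) - 1/(-1/467892 + 2607402) = 167/4 - 1/1219982536583/467892 = 167/4 - 1*467892/1219982536583 = 167/4 - 467892/1219982536583 = 203737081737793/4879930146332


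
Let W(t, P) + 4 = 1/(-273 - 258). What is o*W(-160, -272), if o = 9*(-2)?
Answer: 4250/59 ≈ 72.034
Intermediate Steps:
W(t, P) = -2125/531 (W(t, P) = -4 + 1/(-273 - 258) = -4 + 1/(-531) = -4 - 1/531 = -2125/531)
o = -18
o*W(-160, -272) = -18*(-2125/531) = 4250/59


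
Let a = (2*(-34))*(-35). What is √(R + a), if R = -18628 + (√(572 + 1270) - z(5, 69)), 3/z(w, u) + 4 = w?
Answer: √(-16251 + √1842) ≈ 127.31*I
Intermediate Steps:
z(w, u) = 3/(-4 + w)
a = 2380 (a = -68*(-35) = 2380)
R = -18631 + √1842 (R = -18628 + (√(572 + 1270) - 3/(-4 + 5)) = -18628 + (√1842 - 3/1) = -18628 + (√1842 - 3) = -18628 + (-3 + √1842) = -18631 + √1842 ≈ -18588.)
√(R + a) = √((-18631 + √1842) + 2380) = √(-16251 + √1842)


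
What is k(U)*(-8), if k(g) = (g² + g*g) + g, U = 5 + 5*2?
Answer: -3720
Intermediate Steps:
U = 15 (U = 5 + 10 = 15)
k(g) = g + 2*g² (k(g) = (g² + g²) + g = 2*g² + g = g + 2*g²)
k(U)*(-8) = (15*(1 + 2*15))*(-8) = (15*(1 + 30))*(-8) = (15*31)*(-8) = 465*(-8) = -3720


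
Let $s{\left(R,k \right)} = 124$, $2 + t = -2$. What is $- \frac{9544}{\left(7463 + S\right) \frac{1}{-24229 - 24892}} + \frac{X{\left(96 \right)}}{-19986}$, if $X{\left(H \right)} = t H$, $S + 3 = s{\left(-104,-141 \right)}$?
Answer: $\frac{195201167515}{3157788} \approx 61816.0$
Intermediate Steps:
$t = -4$ ($t = -2 - 2 = -4$)
$S = 121$ ($S = -3 + 124 = 121$)
$X{\left(H \right)} = - 4 H$
$- \frac{9544}{\left(7463 + S\right) \frac{1}{-24229 - 24892}} + \frac{X{\left(96 \right)}}{-19986} = - \frac{9544}{\left(7463 + 121\right) \frac{1}{-24229 - 24892}} + \frac{\left(-4\right) 96}{-19986} = - \frac{9544}{7584 \frac{1}{-49121}} - - \frac{64}{3331} = - \frac{9544}{7584 \left(- \frac{1}{49121}\right)} + \frac{64}{3331} = - \frac{9544}{- \frac{7584}{49121}} + \frac{64}{3331} = \left(-9544\right) \left(- \frac{49121}{7584}\right) + \frac{64}{3331} = \frac{58601353}{948} + \frac{64}{3331} = \frac{195201167515}{3157788}$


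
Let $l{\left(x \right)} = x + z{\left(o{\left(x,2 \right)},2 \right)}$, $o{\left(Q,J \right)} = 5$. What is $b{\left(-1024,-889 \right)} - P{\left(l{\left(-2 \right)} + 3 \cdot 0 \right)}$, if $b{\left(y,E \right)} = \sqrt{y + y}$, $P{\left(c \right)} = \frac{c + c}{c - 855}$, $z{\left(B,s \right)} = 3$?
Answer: $\frac{1}{427} + 32 i \sqrt{2} \approx 0.0023419 + 45.255 i$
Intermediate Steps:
$l{\left(x \right)} = 3 + x$ ($l{\left(x \right)} = x + 3 = 3 + x$)
$P{\left(c \right)} = \frac{2 c}{-855 + c}$
$b{\left(y,E \right)} = \sqrt{2} \sqrt{y}$ ($b{\left(y,E \right)} = \sqrt{2 y} = \sqrt{2} \sqrt{y}$)
$b{\left(-1024,-889 \right)} - P{\left(l{\left(-2 \right)} + 3 \cdot 0 \right)} = \sqrt{2} \sqrt{-1024} - \frac{2 \left(\left(3 - 2\right) + 3 \cdot 0\right)}{-855 + \left(\left(3 - 2\right) + 3 \cdot 0\right)} = \sqrt{2} \cdot 32 i - \frac{2 \left(1 + 0\right)}{-855 + \left(1 + 0\right)} = 32 i \sqrt{2} - 2 \cdot 1 \frac{1}{-855 + 1} = 32 i \sqrt{2} - 2 \cdot 1 \frac{1}{-854} = 32 i \sqrt{2} - 2 \cdot 1 \left(- \frac{1}{854}\right) = 32 i \sqrt{2} - - \frac{1}{427} = 32 i \sqrt{2} + \frac{1}{427} = \frac{1}{427} + 32 i \sqrt{2}$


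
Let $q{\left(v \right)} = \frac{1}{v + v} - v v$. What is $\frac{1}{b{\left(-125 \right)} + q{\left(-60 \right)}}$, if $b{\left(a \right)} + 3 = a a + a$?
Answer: $\frac{120}{1427639} \approx 8.4055 \cdot 10^{-5}$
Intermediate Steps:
$q{\left(v \right)} = \frac{1}{2 v} - v^{2}$
$b{\left(a \right)} = -3 + a + a^{2}$ ($b{\left(a \right)} = -3 + \left(a a + a\right) = -3 + \left(a^{2} + a\right) = -3 + \left(a + a^{2}\right) = -3 + a + a^{2}$)
$\frac{1}{b{\left(-125 \right)} + q{\left(-60 \right)}} = \frac{1}{\left(-3 - 125 + \left(-125\right)^{2}\right) + \frac{\frac{1}{2} - \left(-60\right)^{3}}{-60}} = \frac{1}{\left(-3 - 125 + 15625\right) - \frac{\frac{1}{2} - -216000}{60}} = \frac{1}{15497 - \frac{\frac{1}{2} + 216000}{60}} = \frac{1}{15497 - \frac{432001}{120}} = \frac{1}{\frac{1427639}{120}} = \frac{120}{1427639}$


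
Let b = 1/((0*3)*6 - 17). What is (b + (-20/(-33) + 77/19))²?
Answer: 2403940900/113614281 ≈ 21.159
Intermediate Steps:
b = -1/17 (b = 1/(0*6 - 17) = 1/(0 - 17) = 1/(-17) = -1/17 ≈ -0.058824)
(b + (-20/(-33) + 77/19))² = (-1/17 + (-20/(-33) + 77/19))² = (-1/17 + (-20*(-1/33) + 77*(1/19)))² = (-1/17 + (20/33 + 77/19))² = (-1/17 + 2921/627)² = (49030/10659)² = 2403940900/113614281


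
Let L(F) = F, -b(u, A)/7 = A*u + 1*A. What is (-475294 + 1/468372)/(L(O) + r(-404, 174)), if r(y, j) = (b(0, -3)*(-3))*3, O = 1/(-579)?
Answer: 42964579463831/17084961568 ≈ 2514.8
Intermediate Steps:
O = -1/579 ≈ -0.0017271
b(u, A) = -7*A - 7*A*u (b(u, A) = -7*(A*u + 1*A) = -7*(A*u + A) = -7*(A + A*u) = -7*A - 7*A*u)
r(y, j) = -189 (r(y, j) = (-7*(-3)*(1 + 0)*(-3))*3 = (-7*(-3)*1*(-3))*3 = (21*(-3))*3 = -63*3 = -189)
(-475294 + 1/468372)/(L(O) + r(-404, 174)) = (-475294 + 1/468372)/(-1/579 - 189) = (-475294 + 1/468372)/(-109432/579) = -222614401367/468372*(-579/109432) = 42964579463831/17084961568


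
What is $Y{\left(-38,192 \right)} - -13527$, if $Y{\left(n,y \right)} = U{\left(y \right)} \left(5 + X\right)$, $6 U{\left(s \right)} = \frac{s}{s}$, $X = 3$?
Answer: $\frac{40585}{3} \approx 13528.0$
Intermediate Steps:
$U{\left(s \right)} = \frac{1}{6}$ ($U{\left(s \right)} = \frac{s \frac{1}{s}}{6} = \frac{1}{6} \cdot 1 = \frac{1}{6}$)
$Y{\left(n,y \right)} = \frac{4}{3}$ ($Y{\left(n,y \right)} = \frac{5 + 3}{6} = \frac{1}{6} \cdot 8 = \frac{4}{3}$)
$Y{\left(-38,192 \right)} - -13527 = \frac{4}{3} - -13527 = \frac{4}{3} + 13527 = \frac{40585}{3}$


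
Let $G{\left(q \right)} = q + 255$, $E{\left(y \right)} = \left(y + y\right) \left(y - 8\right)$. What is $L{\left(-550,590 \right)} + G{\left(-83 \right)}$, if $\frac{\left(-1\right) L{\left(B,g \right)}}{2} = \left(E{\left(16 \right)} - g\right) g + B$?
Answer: $395392$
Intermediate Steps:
$E{\left(y \right)} = 2 y \left(-8 + y\right)$
$L{\left(B,g \right)} = - 2 B - 2 g \left(256 - g\right)$ ($L{\left(B,g \right)} = - 2 \left(\left(2 \cdot 16 \left(-8 + 16\right) - g\right) g + B\right) = - 2 \left(\left(2 \cdot 16 \cdot 8 - g\right) g + B\right) = - 2 \left(\left(256 - g\right) g + B\right) = - 2 \left(g \left(256 - g\right) + B\right) = - 2 \left(B + g \left(256 - g\right)\right) = - 2 B - 2 g \left(256 - g\right)$)
$G{\left(q \right)} = 255 + q$
$L{\left(-550,590 \right)} + G{\left(-83 \right)} = \left(\left(-512\right) 590 - -1100 + 2 \cdot 590^{2}\right) + \left(255 - 83\right) = \left(-302080 + 1100 + 2 \cdot 348100\right) + 172 = \left(-302080 + 1100 + 696200\right) + 172 = 395220 + 172 = 395392$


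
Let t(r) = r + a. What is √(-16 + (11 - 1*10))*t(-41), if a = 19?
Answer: -22*I*√15 ≈ -85.206*I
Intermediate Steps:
t(r) = 19 + r (t(r) = r + 19 = 19 + r)
√(-16 + (11 - 1*10))*t(-41) = √(-16 + (11 - 1*10))*(19 - 41) = √(-16 + (11 - 10))*(-22) = √(-16 + 1)*(-22) = √(-15)*(-22) = (I*√15)*(-22) = -22*I*√15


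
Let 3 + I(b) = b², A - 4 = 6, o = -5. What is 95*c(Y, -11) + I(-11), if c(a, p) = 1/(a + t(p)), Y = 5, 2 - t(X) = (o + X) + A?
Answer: 1629/13 ≈ 125.31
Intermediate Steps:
A = 10 (A = 4 + 6 = 10)
t(X) = -3 - X (t(X) = 2 - ((-5 + X) + 10) = 2 - (5 + X) = 2 + (-5 - X) = -3 - X)
c(a, p) = 1/(-3 + a - p) (c(a, p) = 1/(a + (-3 - p)) = 1/(-3 + a - p))
I(b) = -3 + b²
95*c(Y, -11) + I(-11) = 95*(-1/(3 - 11 - 1*5)) + (-3 + (-11)²) = 95*(-1/(3 - 11 - 5)) + (-3 + 121) = 95*(-1/(-13)) + 118 = 95*(-1*(-1/13)) + 118 = 95*(1/13) + 118 = 95/13 + 118 = 1629/13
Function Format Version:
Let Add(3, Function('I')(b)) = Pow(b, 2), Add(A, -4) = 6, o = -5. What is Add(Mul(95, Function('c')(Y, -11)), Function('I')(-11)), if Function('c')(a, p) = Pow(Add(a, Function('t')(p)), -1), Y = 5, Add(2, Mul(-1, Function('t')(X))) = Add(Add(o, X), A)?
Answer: Rational(1629, 13) ≈ 125.31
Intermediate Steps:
A = 10 (A = Add(4, 6) = 10)
Function('t')(X) = Add(-3, Mul(-1, X)) (Function('t')(X) = Add(2, Mul(-1, Add(Add(-5, X), 10))) = Add(2, Mul(-1, Add(5, X))) = Add(2, Add(-5, Mul(-1, X))) = Add(-3, Mul(-1, X)))
Function('c')(a, p) = Pow(Add(-3, a, Mul(-1, p)), -1) (Function('c')(a, p) = Pow(Add(a, Add(-3, Mul(-1, p))), -1) = Pow(Add(-3, a, Mul(-1, p)), -1))
Function('I')(b) = Add(-3, Pow(b, 2))
Add(Mul(95, Function('c')(Y, -11)), Function('I')(-11)) = Add(Mul(95, Mul(-1, Pow(Add(3, -11, Mul(-1, 5)), -1))), Add(-3, Pow(-11, 2))) = Add(Mul(95, Mul(-1, Pow(Add(3, -11, -5), -1))), Add(-3, 121)) = Add(Mul(95, Mul(-1, Pow(-13, -1))), 118) = Add(Mul(95, Mul(-1, Rational(-1, 13))), 118) = Add(Mul(95, Rational(1, 13)), 118) = Add(Rational(95, 13), 118) = Rational(1629, 13)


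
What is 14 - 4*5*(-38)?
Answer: 774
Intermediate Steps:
14 - 4*5*(-38) = 14 - 20*(-38) = 14 + 760 = 774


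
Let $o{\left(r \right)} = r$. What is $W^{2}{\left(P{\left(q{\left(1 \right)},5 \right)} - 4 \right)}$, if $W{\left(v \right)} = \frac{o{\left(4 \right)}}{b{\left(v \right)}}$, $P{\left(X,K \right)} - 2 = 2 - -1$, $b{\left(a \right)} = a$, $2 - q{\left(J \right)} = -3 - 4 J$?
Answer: $16$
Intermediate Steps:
$q{\left(J \right)} = 5 + 4 J$ ($q{\left(J \right)} = 2 - \left(-3 - 4 J\right) = 2 + \left(3 + 4 J\right) = 5 + 4 J$)
$P{\left(X,K \right)} = 5$ ($P{\left(X,K \right)} = 2 + \left(2 - -1\right) = 2 + \left(2 + 1\right) = 2 + 3 = 5$)
$W{\left(v \right)} = \frac{4}{v}$
$W^{2}{\left(P{\left(q{\left(1 \right)},5 \right)} - 4 \right)} = \left(\frac{4}{5 - 4}\right)^{2} = \left(\frac{4}{1}\right)^{2} = \left(4 \cdot 1\right)^{2} = 4^{2} = 16$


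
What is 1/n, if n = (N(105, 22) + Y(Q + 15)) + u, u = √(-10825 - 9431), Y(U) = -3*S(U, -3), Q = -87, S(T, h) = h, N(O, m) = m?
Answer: 31/21217 - 4*I*√1266/21217 ≈ 0.0014611 - 0.006708*I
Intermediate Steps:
Y(U) = 9 (Y(U) = -3*(-3) = 9)
u = 4*I*√1266 (u = √(-20256) = 4*I*√1266 ≈ 142.32*I)
n = 31 + 4*I*√1266 (n = (22 + 9) + 4*I*√1266 = 31 + 4*I*√1266 ≈ 31.0 + 142.32*I)
1/n = 1/(31 + 4*I*√1266)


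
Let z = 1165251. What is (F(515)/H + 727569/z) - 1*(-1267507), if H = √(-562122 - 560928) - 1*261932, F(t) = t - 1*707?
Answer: 16888965228753579456278/13324547240604029 + 480*I*√44922/34304747837 ≈ 1.2675e+6 + 2.9656e-6*I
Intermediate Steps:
F(t) = -707 + t (F(t) = t - 707 = -707 + t)
H = -261932 + 5*I*√44922 (H = √(-1123050) - 261932 = 5*I*√44922 - 261932 = -261932 + 5*I*√44922 ≈ -2.6193e+5 + 1059.7*I)
(F(515)/H + 727569/z) - 1*(-1267507) = ((-707 + 515)/(-261932 + 5*I*√44922) + 727569/1165251) - 1*(-1267507) = (-192/(-261932 + 5*I*√44922) + 727569*(1/1165251)) + 1267507 = (-192/(-261932 + 5*I*√44922) + 242523/388417) + 1267507 = (242523/388417 - 192/(-261932 + 5*I*√44922)) + 1267507 = 492321508942/388417 - 192/(-261932 + 5*I*√44922)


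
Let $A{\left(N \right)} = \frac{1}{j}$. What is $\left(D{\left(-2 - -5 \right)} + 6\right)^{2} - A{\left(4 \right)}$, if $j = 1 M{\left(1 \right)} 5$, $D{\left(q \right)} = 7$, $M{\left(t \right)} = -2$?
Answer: $\frac{1691}{10} \approx 169.1$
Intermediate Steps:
$j = -10$ ($j = 1 \left(-2\right) 5 = \left(-2\right) 5 = -10$)
$A{\left(N \right)} = - \frac{1}{10}$ ($A{\left(N \right)} = \frac{1}{-10} = - \frac{1}{10}$)
$\left(D{\left(-2 - -5 \right)} + 6\right)^{2} - A{\left(4 \right)} = \left(7 + 6\right)^{2} - - \frac{1}{10} = 13^{2} + \frac{1}{10} = 169 + \frac{1}{10} = \frac{1691}{10}$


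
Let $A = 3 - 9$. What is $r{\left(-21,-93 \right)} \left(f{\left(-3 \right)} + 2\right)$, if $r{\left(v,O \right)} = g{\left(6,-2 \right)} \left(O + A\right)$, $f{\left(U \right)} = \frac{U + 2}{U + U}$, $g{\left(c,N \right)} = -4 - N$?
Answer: $429$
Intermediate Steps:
$A = -6$ ($A = 3 - 9 = -6$)
$f{\left(U \right)} = \frac{2 + U}{2 U}$
$r{\left(v,O \right)} = 12 - 2 O$ ($r{\left(v,O \right)} = \left(-4 - -2\right) \left(O - 6\right) = \left(-4 + 2\right) \left(-6 + O\right) = - 2 \left(-6 + O\right) = 12 - 2 O$)
$r{\left(-21,-93 \right)} \left(f{\left(-3 \right)} + 2\right) = \left(12 - -186\right) \left(\frac{2 - 3}{2 \left(-3\right)} + 2\right) = \left(12 + 186\right) \left(\frac{1}{2} \left(- \frac{1}{3}\right) \left(-1\right) + 2\right) = 198 \left(\frac{1}{6} + 2\right) = 198 \cdot \frac{13}{6} = 429$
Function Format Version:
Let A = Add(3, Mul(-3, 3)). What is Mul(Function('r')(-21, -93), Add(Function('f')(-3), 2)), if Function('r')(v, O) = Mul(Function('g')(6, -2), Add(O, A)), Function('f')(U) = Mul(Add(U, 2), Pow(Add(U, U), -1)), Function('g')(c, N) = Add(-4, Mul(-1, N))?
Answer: 429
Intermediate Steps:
A = -6 (A = Add(3, -9) = -6)
Function('f')(U) = Mul(Rational(1, 2), Pow(U, -1), Add(2, U)) (Function('f')(U) = Mul(Add(2, U), Pow(Mul(2, U), -1)) = Mul(Add(2, U), Mul(Rational(1, 2), Pow(U, -1))) = Mul(Rational(1, 2), Pow(U, -1), Add(2, U)))
Function('r')(v, O) = Add(12, Mul(-2, O)) (Function('r')(v, O) = Mul(Add(-4, Mul(-1, -2)), Add(O, -6)) = Mul(Add(-4, 2), Add(-6, O)) = Mul(-2, Add(-6, O)) = Add(12, Mul(-2, O)))
Mul(Function('r')(-21, -93), Add(Function('f')(-3), 2)) = Mul(Add(12, Mul(-2, -93)), Add(Mul(Rational(1, 2), Pow(-3, -1), Add(2, -3)), 2)) = Mul(Add(12, 186), Add(Mul(Rational(1, 2), Rational(-1, 3), -1), 2)) = Mul(198, Add(Rational(1, 6), 2)) = Mul(198, Rational(13, 6)) = 429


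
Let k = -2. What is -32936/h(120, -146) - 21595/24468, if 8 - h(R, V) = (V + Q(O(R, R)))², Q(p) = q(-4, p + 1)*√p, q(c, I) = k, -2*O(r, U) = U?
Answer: (-87728647*I - 6305740*√15)/(24468*(-5267*I + 292*√15)) ≈ 0.61184 - 0.32088*I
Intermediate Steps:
O(r, U) = -U/2
q(c, I) = -2
Q(p) = -2*√p
h(R, V) = 8 - (V - √2*√(-R))² (h(R, V) = 8 - (V - 2*√2*√(-R)/2)² = 8 - (V - √2*√(-R))²)
-32936/h(120, -146) - 21595/24468 = -32936/(8 - (-146 - √2*√(-1*120))²) - 21595/24468 = -32936/(8 - (-146 - √2*√(-120))²) - 21595*1/24468 = -32936/(8 - (-146 - √2*2*I*√30)²) - 21595/24468 = -32936/(8 - (-146 - 4*I*√15)²) - 21595/24468 = -21595/24468 - 32936/(8 - (-146 - 4*I*√15)²)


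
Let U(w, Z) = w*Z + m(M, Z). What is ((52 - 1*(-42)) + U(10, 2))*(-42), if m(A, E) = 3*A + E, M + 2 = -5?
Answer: -3990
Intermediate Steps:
M = -7 (M = -2 - 5 = -7)
m(A, E) = E + 3*A
U(w, Z) = -21 + Z + Z*w (U(w, Z) = w*Z + (Z + 3*(-7)) = Z*w + (Z - 21) = Z*w + (-21 + Z) = -21 + Z + Z*w)
((52 - 1*(-42)) + U(10, 2))*(-42) = ((52 - 1*(-42)) + (-21 + 2 + 2*10))*(-42) = ((52 + 42) + (-21 + 2 + 20))*(-42) = (94 + 1)*(-42) = 95*(-42) = -3990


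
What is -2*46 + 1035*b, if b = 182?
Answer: 188278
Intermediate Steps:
-2*46 + 1035*b = -2*46 + 1035*182 = -92 + 188370 = 188278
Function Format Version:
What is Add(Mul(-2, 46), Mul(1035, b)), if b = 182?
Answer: 188278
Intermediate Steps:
Add(Mul(-2, 46), Mul(1035, b)) = Add(Mul(-2, 46), Mul(1035, 182)) = Add(-92, 188370) = 188278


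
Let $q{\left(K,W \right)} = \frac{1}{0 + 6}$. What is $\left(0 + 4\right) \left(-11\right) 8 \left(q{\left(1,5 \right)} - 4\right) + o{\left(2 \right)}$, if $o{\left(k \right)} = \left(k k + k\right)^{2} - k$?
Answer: $\frac{4150}{3} \approx 1383.3$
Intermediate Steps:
$q{\left(K,W \right)} = \frac{1}{6}$
$o{\left(k \right)} = \left(k + k^{2}\right)^{2} - k$ ($o{\left(k \right)} = \left(k^{2} + k\right)^{2} - k = \left(k + k^{2}\right)^{2} - k$)
$\left(0 + 4\right) \left(-11\right) 8 \left(q{\left(1,5 \right)} - 4\right) + o{\left(2 \right)} = \left(0 + 4\right) \left(-11\right) 8 \left(\frac{1}{6} - 4\right) + 2 \left(-1 + 2 \left(1 + 2\right)^{2}\right) = 4 \left(-11\right) 8 \left(- \frac{23}{6}\right) + 2 \left(-1 + 2 \cdot 3^{2}\right) = \left(-44\right) \left(- \frac{92}{3}\right) + 2 \left(-1 + 2 \cdot 9\right) = \frac{4048}{3} + 2 \left(-1 + 18\right) = \frac{4048}{3} + 2 \cdot 17 = \frac{4048}{3} + 34 = \frac{4150}{3}$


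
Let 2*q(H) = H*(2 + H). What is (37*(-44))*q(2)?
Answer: -6512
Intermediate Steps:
q(H) = H*(2 + H)/2 (q(H) = (H*(2 + H))/2 = H*(2 + H)/2)
(37*(-44))*q(2) = (37*(-44))*((½)*2*(2 + 2)) = -814*2*4 = -1628*4 = -6512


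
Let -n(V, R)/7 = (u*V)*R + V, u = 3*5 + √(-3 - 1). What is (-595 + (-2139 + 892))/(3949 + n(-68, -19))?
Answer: 241734870/17549800969 - 33318096*I/17549800969 ≈ 0.013774 - 0.0018985*I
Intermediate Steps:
u = 15 + 2*I (u = 15 + √(-4) = 15 + 2*I ≈ 15.0 + 2.0*I)
n(V, R) = -7*V - 7*R*V*(15 + 2*I) (n(V, R) = -7*(((15 + 2*I)*V)*R + V) = -7*((V*(15 + 2*I))*R + V) = -7*(R*V*(15 + 2*I) + V) = -7*(V + R*V*(15 + 2*I)) = -7*V - 7*R*V*(15 + 2*I))
(-595 + (-2139 + 892))/(3949 + n(-68, -19)) = (-595 + (-2139 + 892))/(3949 - 7*(-68)*(1 - 19*(15 + 2*I))) = (-595 - 1247)/(3949 - 7*(-68)*(1 + (-285 - 38*I))) = -1842/(3949 - 7*(-68)*(-284 - 38*I)) = -1842/(3949 + (-135184 - 18088*I)) = -1842*(-131235 + 18088*I)/17549800969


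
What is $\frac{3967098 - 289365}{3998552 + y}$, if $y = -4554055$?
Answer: $- \frac{3677733}{555503} \approx -6.6205$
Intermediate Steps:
$\frac{3967098 - 289365}{3998552 + y} = \frac{3967098 - 289365}{3998552 - 4554055} = \frac{3677733}{-555503} = 3677733 \left(- \frac{1}{555503}\right) = - \frac{3677733}{555503}$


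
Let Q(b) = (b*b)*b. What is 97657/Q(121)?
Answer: 97657/1771561 ≈ 0.055125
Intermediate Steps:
Q(b) = b³ (Q(b) = b²*b = b³)
97657/Q(121) = 97657/(121³) = 97657/1771561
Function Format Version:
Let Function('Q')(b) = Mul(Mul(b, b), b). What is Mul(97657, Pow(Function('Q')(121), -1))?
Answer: Rational(97657, 1771561) ≈ 0.055125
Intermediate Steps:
Function('Q')(b) = Pow(b, 3) (Function('Q')(b) = Mul(Pow(b, 2), b) = Pow(b, 3))
Mul(97657, Pow(Function('Q')(121), -1)) = Mul(97657, Pow(Pow(121, 3), -1)) = Mul(97657, Pow(1771561, -1)) = Mul(97657, Rational(1, 1771561)) = Rational(97657, 1771561)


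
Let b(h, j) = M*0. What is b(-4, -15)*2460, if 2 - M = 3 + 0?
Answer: 0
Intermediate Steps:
M = -1 (M = 2 - (3 + 0) = 2 - 1*3 = 2 - 3 = -1)
b(h, j) = 0 (b(h, j) = -1*0 = 0)
b(-4, -15)*2460 = 0*2460 = 0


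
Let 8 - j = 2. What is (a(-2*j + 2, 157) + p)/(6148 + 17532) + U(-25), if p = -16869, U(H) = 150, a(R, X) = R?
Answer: 3535121/23680 ≈ 149.29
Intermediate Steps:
j = 6 (j = 8 - 1*2 = 8 - 2 = 6)
(a(-2*j + 2, 157) + p)/(6148 + 17532) + U(-25) = ((-2*6 + 2) - 16869)/(6148 + 17532) + 150 = ((-12 + 2) - 16869)/23680 + 150 = (-10 - 16869)*(1/23680) + 150 = -16879*1/23680 + 150 = -16879/23680 + 150 = 3535121/23680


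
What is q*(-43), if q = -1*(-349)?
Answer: -15007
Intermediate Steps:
q = 349
q*(-43) = 349*(-43) = -15007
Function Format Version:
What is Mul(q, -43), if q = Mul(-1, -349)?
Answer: -15007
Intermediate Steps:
q = 349
Mul(q, -43) = Mul(349, -43) = -15007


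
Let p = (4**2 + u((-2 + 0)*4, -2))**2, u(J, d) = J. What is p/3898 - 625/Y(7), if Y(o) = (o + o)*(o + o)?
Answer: -1211853/382004 ≈ -3.1724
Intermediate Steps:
Y(o) = 4*o**2 (Y(o) = (2*o)*(2*o) = 4*o**2)
p = 64 (p = (4**2 + (-2 + 0)*4)**2 = (16 - 2*4)**2 = (16 - 8)**2 = 8**2 = 64)
p/3898 - 625/Y(7) = 64/3898 - 625/(4*7**2) = 64*(1/3898) - 625/(4*49) = 32/1949 - 625/196 = -1211853/382004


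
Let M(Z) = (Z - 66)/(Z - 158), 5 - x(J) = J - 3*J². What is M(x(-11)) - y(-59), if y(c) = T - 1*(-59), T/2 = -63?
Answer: 15120/221 ≈ 68.416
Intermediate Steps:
T = -126 (T = 2*(-63) = -126)
y(c) = -67 (y(c) = -126 - 1*(-59) = -126 + 59 = -67)
x(J) = 5 - J + 3*J² (x(J) = 5 - (J - 3*J²) = 5 + (-J + 3*J²) = 5 - J + 3*J²)
M(Z) = (-66 + Z)/(-158 + Z)
M(x(-11)) - y(-59) = (-66 + (5 - 1*(-11) + 3*(-11)²))/(-158 + (5 - 1*(-11) + 3*(-11)²)) - 1*(-67) = (-66 + (5 + 11 + 3*121))/(-158 + (5 + 11 + 3*121)) + 67 = (-66 + (5 + 11 + 363))/(-158 + (5 + 11 + 363)) + 67 = (-66 + 379)/(-158 + 379) + 67 = 313/221 + 67 = 15120/221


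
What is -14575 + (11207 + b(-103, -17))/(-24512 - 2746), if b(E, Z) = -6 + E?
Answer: -198648224/13629 ≈ -14575.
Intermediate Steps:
-14575 + (11207 + b(-103, -17))/(-24512 - 2746) = -14575 + (11207 + (-6 - 103))/(-24512 - 2746) = -14575 + (11207 - 109)/(-27258) = -14575 + 11098*(-1/27258) = -14575 - 5549/13629 = -198648224/13629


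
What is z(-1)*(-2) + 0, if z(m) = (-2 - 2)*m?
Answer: -8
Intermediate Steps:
z(m) = -4*m
z(-1)*(-2) + 0 = -4*(-1)*(-2) + 0 = 4*(-2) + 0 = -8 + 0 = -8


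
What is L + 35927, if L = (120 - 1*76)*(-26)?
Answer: 34783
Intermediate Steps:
L = -1144 (L = (120 - 76)*(-26) = 44*(-26) = -1144)
L + 35927 = -1144 + 35927 = 34783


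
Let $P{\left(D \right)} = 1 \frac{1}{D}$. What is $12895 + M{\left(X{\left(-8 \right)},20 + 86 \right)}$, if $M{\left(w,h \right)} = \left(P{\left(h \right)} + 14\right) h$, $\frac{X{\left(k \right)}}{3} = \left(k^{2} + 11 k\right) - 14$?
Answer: $14380$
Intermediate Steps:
$X{\left(k \right)} = -42 + 3 k^{2} + 33 k$ ($X{\left(k \right)} = 3 \left(\left(k^{2} + 11 k\right) - 14\right) = 3 \left(-14 + k^{2} + 11 k\right) = -42 + 3 k^{2} + 33 k$)
$P{\left(D \right)} = \frac{1}{D}$
$M{\left(w,h \right)} = h \left(14 + \frac{1}{h}\right)$ ($M{\left(w,h \right)} = \left(\frac{1}{h} + 14\right) h = \left(14 + \frac{1}{h}\right) h = h \left(14 + \frac{1}{h}\right)$)
$12895 + M{\left(X{\left(-8 \right)},20 + 86 \right)} = 12895 + \left(1 + 14 \left(20 + 86\right)\right) = 12895 + \left(1 + 14 \cdot 106\right) = 12895 + \left(1 + 1484\right) = 12895 + 1485 = 14380$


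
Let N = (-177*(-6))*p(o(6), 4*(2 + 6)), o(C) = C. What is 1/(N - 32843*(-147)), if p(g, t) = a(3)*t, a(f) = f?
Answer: 1/4929873 ≈ 2.0285e-7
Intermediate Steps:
p(g, t) = 3*t
N = 101952 (N = (-177*(-6))*(3*(4*(2 + 6))) = 1062*(3*(4*8)) = 1062*(3*32) = 1062*96 = 101952)
1/(N - 32843*(-147)) = 1/(101952 - 32843*(-147)) = 1/(101952 + 4827921) = 1/4929873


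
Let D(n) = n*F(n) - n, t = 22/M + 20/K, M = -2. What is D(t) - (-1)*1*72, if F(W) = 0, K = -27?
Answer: 2261/27 ≈ 83.741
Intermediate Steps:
t = -317/27 (t = 22/(-2) + 20/(-27) = 22*(-½) + 20*(-1/27) = -11 - 20/27 = -317/27 ≈ -11.741)
D(n) = -n (D(n) = n*0 - n = 0 - n = -n)
D(t) - (-1)*1*72 = -1*(-317/27) - (-1)*1*72 = 317/27 - (-1)*72 = 317/27 - 1*(-72) = 317/27 + 72 = 2261/27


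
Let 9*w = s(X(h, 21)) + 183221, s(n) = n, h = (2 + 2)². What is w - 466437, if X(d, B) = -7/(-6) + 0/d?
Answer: -24088265/54 ≈ -4.4608e+5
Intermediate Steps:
h = 16 (h = 4² = 16)
X(d, B) = 7/6 (X(d, B) = -7*(-⅙) + 0 = 7/6 + 0 = 7/6)
w = 1099333/54 (w = (7/6 + 183221)/9 = (⅑)*(1099333/6) = 1099333/54 ≈ 20358.)
w - 466437 = 1099333/54 - 466437 = -24088265/54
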